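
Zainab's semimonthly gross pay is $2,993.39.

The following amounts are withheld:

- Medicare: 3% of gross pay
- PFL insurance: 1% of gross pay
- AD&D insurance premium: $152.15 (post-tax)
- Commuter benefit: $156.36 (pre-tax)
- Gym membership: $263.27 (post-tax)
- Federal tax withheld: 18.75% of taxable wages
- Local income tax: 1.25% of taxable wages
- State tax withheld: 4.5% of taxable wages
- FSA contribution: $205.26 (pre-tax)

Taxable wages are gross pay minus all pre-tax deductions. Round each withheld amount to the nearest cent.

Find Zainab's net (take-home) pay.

$1,451.83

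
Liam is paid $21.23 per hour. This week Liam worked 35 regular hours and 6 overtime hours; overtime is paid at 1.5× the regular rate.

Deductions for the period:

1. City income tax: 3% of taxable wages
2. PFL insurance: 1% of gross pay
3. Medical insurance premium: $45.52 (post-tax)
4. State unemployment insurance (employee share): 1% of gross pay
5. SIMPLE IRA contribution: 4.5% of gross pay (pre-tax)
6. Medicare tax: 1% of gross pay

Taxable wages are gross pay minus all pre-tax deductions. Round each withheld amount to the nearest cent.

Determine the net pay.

$791.78

Regular pay: 35 × $21.23 = $743.05
Overtime pay: 6 × $21.23 × 1.5 = $191.07
Gross pay = $743.05 + $191.07 = $934.12
SIMPLE IRA contribution: $934.12 × 0.045 = $42.04
Taxable wages = $934.12 − $42.04 = $892.08
City income tax: $892.08 × 0.03 = $26.76
State unemployment insurance (employee share): $934.12 × 0.01 = $9.34
Medicare tax: $934.12 × 0.01 = $9.34
PFL insurance: $934.12 × 0.01 = $9.34
Medical insurance premium: $45.52
Total deductions = $42.04 + $26.76 + $9.34 + $9.34 + $9.34 + $45.52 = $142.34
Net pay = $934.12 − $142.34 = $791.78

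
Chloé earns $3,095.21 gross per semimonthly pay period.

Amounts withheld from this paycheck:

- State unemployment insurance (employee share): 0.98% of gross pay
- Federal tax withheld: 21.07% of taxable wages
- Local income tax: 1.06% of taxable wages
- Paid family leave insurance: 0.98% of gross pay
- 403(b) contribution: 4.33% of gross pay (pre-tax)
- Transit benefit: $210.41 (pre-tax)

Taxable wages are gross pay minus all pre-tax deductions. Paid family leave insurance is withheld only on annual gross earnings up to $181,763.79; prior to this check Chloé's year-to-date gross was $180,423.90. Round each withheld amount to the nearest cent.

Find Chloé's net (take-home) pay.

$2,098.57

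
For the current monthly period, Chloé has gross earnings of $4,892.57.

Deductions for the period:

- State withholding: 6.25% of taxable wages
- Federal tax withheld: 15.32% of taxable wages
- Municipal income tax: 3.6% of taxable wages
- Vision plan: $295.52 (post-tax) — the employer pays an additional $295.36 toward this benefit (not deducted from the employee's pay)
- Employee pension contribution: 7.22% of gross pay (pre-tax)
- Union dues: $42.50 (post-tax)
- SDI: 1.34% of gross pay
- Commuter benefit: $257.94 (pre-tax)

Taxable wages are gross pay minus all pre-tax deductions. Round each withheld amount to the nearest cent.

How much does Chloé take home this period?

$2,800.18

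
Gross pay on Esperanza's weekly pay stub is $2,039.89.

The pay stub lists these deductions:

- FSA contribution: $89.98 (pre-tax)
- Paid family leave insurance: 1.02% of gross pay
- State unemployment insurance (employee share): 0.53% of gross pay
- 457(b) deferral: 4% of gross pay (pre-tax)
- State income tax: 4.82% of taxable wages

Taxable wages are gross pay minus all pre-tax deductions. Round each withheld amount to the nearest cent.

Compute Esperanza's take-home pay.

457(b) deferral: $2,039.89 × 0.04 = $81.60
FSA contribution: $89.98
Pre-tax total = $81.60 + $89.98 = $171.58
Taxable wages = $2,039.89 − $171.58 = $1,868.31
State income tax: $1,868.31 × 0.0482 = $90.05
State unemployment insurance (employee share): $2,039.89 × 0.0053 = $10.81
Paid family leave insurance: $2,039.89 × 0.0102 = $20.81
Total deductions = $81.60 + $89.98 + $90.05 + $10.81 + $20.81 = $293.25
Net pay = $2,039.89 − $293.25 = $1,746.64

$1,746.64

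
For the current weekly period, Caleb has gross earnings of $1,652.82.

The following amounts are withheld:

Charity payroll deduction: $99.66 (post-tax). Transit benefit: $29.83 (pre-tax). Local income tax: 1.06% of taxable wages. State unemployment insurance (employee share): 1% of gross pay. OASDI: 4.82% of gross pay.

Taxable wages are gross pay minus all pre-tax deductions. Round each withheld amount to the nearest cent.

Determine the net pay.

Transit benefit: $29.83
Taxable wages = $1,652.82 − $29.83 = $1,622.99
Local income tax: $1,622.99 × 0.0106 = $17.20
State unemployment insurance (employee share): $1,652.82 × 0.01 = $16.53
OASDI: $1,652.82 × 0.0482 = $79.67
Charity payroll deduction: $99.66
Total deductions = $29.83 + $17.20 + $16.53 + $79.67 + $99.66 = $242.89
Net pay = $1,652.82 − $242.89 = $1,409.93

$1,409.93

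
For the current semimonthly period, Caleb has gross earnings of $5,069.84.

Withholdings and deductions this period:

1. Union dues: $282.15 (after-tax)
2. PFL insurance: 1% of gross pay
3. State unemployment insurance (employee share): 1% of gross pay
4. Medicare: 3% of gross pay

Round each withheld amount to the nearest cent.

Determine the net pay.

State unemployment insurance (employee share): $5,069.84 × 0.01 = $50.70
PFL insurance: $5,069.84 × 0.01 = $50.70
Medicare: $5,069.84 × 0.03 = $152.10
Union dues: $282.15
Total deductions = $50.70 + $50.70 + $152.10 + $282.15 = $535.65
Net pay = $5,069.84 − $535.65 = $4,534.19

$4,534.19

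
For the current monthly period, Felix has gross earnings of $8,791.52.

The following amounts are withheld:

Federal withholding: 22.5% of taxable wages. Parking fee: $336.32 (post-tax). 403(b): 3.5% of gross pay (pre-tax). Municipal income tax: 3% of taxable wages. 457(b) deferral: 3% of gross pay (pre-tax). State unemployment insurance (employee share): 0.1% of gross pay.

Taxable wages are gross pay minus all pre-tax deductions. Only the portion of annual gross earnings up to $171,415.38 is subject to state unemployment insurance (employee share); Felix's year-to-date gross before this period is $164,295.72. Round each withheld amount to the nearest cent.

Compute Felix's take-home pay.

$5,780.51

403(b): $8,791.52 × 0.035 = $307.70
457(b) deferral: $8,791.52 × 0.03 = $263.75
Pre-tax total = $307.70 + $263.75 = $571.45
Taxable wages = $8,791.52 − $571.45 = $8,220.07
Municipal income tax: $8,220.07 × 0.03 = $246.60
Federal withholding: $8,220.07 × 0.225 = $1,849.52
State unemployment insurance (employee share): only $171,415.38 − $164,295.72 = $7,119.66 of this check is subject → $7,119.66 × 0.001 = $7.12
Parking fee: $336.32
Total deductions = $307.70 + $263.75 + $246.60 + $1,849.52 + $7.12 + $336.32 = $3,011.01
Net pay = $8,791.52 − $3,011.01 = $5,780.51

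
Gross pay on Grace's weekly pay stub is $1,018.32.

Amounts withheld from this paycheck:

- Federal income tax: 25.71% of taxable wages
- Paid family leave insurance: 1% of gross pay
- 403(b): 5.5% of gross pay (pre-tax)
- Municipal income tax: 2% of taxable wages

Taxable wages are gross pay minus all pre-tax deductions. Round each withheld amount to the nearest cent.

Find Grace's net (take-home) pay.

403(b): $1,018.32 × 0.055 = $56.01
Taxable wages = $1,018.32 − $56.01 = $962.31
Federal income tax: $962.31 × 0.2571 = $247.41
Municipal income tax: $962.31 × 0.02 = $19.25
Paid family leave insurance: $1,018.32 × 0.01 = $10.18
Total deductions = $56.01 + $247.41 + $19.25 + $10.18 = $332.85
Net pay = $1,018.32 − $332.85 = $685.47

$685.47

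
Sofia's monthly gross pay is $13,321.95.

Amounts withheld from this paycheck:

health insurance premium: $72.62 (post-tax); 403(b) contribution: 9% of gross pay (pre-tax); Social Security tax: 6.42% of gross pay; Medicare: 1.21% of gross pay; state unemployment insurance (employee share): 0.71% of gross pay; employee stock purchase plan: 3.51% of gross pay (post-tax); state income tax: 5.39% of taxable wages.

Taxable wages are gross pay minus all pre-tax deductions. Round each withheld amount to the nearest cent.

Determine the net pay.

$9,818.26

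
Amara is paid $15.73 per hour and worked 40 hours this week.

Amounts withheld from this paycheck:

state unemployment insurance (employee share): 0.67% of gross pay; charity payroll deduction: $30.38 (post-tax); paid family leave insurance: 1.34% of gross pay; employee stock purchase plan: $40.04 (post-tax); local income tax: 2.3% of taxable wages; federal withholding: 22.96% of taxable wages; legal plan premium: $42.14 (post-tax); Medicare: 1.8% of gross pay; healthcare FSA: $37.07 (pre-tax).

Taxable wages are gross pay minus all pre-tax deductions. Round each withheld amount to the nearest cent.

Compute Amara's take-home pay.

$306.02

Gross pay: 40 × $15.73 = $629.20
Healthcare FSA: $37.07
Taxable wages = $629.20 − $37.07 = $592.13
Local income tax: $592.13 × 0.023 = $13.62
Federal withholding: $592.13 × 0.2296 = $135.95
Medicare: $629.20 × 0.018 = $11.33
State unemployment insurance (employee share): $629.20 × 0.0067 = $4.22
Paid family leave insurance: $629.20 × 0.0134 = $8.43
Legal plan premium: $42.14
Employee stock purchase plan: $40.04
Charity payroll deduction: $30.38
Total deductions = $37.07 + $13.62 + $135.95 + $11.33 + $4.22 + $8.43 + $42.14 + $40.04 + $30.38 = $323.18
Net pay = $629.20 − $323.18 = $306.02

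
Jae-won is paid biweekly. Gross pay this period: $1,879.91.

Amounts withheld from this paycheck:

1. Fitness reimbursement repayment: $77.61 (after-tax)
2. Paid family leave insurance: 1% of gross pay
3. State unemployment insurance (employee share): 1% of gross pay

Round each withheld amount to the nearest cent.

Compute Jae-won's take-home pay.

$1,764.70

Paid family leave insurance: $1,879.91 × 0.01 = $18.80
State unemployment insurance (employee share): $1,879.91 × 0.01 = $18.80
Fitness reimbursement repayment: $77.61
Total deductions = $18.80 + $18.80 + $77.61 = $115.21
Net pay = $1,879.91 − $115.21 = $1,764.70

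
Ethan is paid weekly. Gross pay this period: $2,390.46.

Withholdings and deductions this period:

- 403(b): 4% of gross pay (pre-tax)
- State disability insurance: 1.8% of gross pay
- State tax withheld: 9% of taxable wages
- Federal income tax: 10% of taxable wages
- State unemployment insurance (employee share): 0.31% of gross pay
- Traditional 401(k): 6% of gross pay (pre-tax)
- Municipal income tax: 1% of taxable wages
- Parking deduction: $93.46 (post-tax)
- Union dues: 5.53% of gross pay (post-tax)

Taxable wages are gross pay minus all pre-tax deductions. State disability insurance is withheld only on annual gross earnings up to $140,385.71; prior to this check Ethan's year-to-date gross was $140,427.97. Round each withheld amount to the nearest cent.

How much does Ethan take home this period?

$1,488.07

Traditional 401(k): $2,390.46 × 0.06 = $143.43
403(b): $2,390.46 × 0.04 = $95.62
Pre-tax total = $143.43 + $95.62 = $239.05
Taxable wages = $2,390.46 − $239.05 = $2,151.41
Federal income tax: $2,151.41 × 0.1 = $215.14
Municipal income tax: $2,151.41 × 0.01 = $21.51
State tax withheld: $2,151.41 × 0.09 = $193.63
State disability insurance: annual cap $140,385.71 already reached (YTD $140,427.97), so $0.00
State unemployment insurance (employee share): $2,390.46 × 0.0031 = $7.41
Parking deduction: $93.46
Union dues: $2,390.46 × 0.0553 = $132.19
Total deductions = $143.43 + $95.62 + $215.14 + $21.51 + $193.63 + $0.00 + $7.41 + $93.46 + $132.19 = $902.39
Net pay = $2,390.46 − $902.39 = $1,488.07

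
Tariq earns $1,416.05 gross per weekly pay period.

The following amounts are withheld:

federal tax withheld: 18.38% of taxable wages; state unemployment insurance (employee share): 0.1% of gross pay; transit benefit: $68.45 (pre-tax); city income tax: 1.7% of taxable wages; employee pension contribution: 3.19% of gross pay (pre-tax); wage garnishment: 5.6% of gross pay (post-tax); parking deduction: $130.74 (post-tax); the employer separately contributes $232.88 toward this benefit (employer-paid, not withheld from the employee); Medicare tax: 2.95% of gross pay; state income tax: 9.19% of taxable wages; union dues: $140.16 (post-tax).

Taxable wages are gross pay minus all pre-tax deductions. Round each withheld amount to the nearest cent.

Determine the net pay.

Transit benefit: $68.45
Employee pension contribution: $1,416.05 × 0.0319 = $45.17
Pre-tax total = $68.45 + $45.17 = $113.62
Taxable wages = $1,416.05 − $113.62 = $1,302.43
Federal tax withheld: $1,302.43 × 0.1838 = $239.39
State income tax: $1,302.43 × 0.0919 = $119.69
City income tax: $1,302.43 × 0.017 = $22.14
Medicare tax: $1,416.05 × 0.0295 = $41.77
State unemployment insurance (employee share): $1,416.05 × 0.001 = $1.42
Wage garnishment: $1,416.05 × 0.056 = $79.30
Union dues: $140.16
Parking deduction: $130.74
(Employer's $232.88 toward parking deduction is not withheld from the employee.)
Total deductions = $68.45 + $45.17 + $239.39 + $119.69 + $22.14 + $41.77 + $1.42 + $79.30 + $140.16 + $130.74 = $888.23
Net pay = $1,416.05 − $888.23 = $527.82

$527.82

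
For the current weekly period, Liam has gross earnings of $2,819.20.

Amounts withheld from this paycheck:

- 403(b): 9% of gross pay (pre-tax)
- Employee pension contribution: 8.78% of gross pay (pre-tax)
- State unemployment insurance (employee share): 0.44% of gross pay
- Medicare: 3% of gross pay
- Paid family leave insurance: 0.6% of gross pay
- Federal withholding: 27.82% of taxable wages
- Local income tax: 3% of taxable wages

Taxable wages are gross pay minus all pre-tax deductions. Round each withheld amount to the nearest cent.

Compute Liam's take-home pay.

$1,489.65

Employee pension contribution: $2,819.20 × 0.0878 = $247.53
403(b): $2,819.20 × 0.09 = $253.73
Pre-tax total = $247.53 + $253.73 = $501.26
Taxable wages = $2,819.20 − $501.26 = $2,317.94
Federal withholding: $2,317.94 × 0.2782 = $644.85
Local income tax: $2,317.94 × 0.03 = $69.54
State unemployment insurance (employee share): $2,819.20 × 0.0044 = $12.40
Medicare: $2,819.20 × 0.03 = $84.58
Paid family leave insurance: $2,819.20 × 0.006 = $16.92
Total deductions = $247.53 + $253.73 + $644.85 + $69.54 + $12.40 + $84.58 + $16.92 = $1,329.55
Net pay = $2,819.20 − $1,329.55 = $1,489.65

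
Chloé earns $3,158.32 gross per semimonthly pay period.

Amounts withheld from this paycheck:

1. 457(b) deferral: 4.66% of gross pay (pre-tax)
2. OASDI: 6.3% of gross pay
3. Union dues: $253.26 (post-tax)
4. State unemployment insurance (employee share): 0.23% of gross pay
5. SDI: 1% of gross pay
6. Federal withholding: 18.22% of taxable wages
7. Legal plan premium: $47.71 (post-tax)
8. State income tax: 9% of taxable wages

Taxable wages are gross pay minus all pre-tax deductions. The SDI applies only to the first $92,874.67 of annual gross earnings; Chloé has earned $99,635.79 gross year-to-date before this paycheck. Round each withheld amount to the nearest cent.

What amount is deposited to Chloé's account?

457(b) deferral: $3,158.32 × 0.0466 = $147.18
Taxable wages = $3,158.32 − $147.18 = $3,011.14
Federal withholding: $3,011.14 × 0.1822 = $548.63
State income tax: $3,011.14 × 0.09 = $271.00
OASDI: $3,158.32 × 0.063 = $198.97
State unemployment insurance (employee share): $3,158.32 × 0.0023 = $7.26
SDI: annual cap $92,874.67 already reached (YTD $99,635.79), so $0.00
Legal plan premium: $47.71
Union dues: $253.26
Total deductions = $147.18 + $548.63 + $271.00 + $198.97 + $7.26 + $0.00 + $47.71 + $253.26 = $1,474.01
Net pay = $3,158.32 − $1,474.01 = $1,684.31

$1,684.31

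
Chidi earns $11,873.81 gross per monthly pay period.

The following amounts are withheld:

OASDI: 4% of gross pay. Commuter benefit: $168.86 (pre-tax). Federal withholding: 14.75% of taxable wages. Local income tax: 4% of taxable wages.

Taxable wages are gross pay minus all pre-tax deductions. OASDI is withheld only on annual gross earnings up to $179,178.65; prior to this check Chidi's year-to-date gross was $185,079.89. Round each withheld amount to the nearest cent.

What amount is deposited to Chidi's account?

Commuter benefit: $168.86
Taxable wages = $11,873.81 − $168.86 = $11,704.95
Local income tax: $11,704.95 × 0.04 = $468.20
Federal withholding: $11,704.95 × 0.1475 = $1,726.48
OASDI: annual cap $179,178.65 already reached (YTD $185,079.89), so $0.00
Total deductions = $168.86 + $468.20 + $1,726.48 + $0.00 = $2,363.54
Net pay = $11,873.81 − $2,363.54 = $9,510.27

$9,510.27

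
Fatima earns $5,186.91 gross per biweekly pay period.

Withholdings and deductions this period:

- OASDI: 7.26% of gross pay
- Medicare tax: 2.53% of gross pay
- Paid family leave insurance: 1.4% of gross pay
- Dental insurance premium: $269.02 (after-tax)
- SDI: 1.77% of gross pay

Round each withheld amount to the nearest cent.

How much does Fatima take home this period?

Medicare tax: $5,186.91 × 0.0253 = $131.23
OASDI: $5,186.91 × 0.0726 = $376.57
Paid family leave insurance: $5,186.91 × 0.014 = $72.62
SDI: $5,186.91 × 0.0177 = $91.81
Dental insurance premium: $269.02
Total deductions = $131.23 + $376.57 + $72.62 + $91.81 + $269.02 = $941.25
Net pay = $5,186.91 − $941.25 = $4,245.66

$4,245.66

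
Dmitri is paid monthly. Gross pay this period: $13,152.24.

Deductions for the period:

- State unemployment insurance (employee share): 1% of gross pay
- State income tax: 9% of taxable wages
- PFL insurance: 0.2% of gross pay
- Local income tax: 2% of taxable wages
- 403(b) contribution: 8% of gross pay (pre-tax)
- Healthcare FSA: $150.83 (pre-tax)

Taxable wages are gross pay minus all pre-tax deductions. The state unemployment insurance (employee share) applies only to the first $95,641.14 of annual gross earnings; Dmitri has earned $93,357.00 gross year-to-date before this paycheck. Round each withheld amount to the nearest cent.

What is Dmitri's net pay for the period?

Healthcare FSA: $150.83
403(b) contribution: $13,152.24 × 0.08 = $1,052.18
Pre-tax total = $150.83 + $1,052.18 = $1,203.01
Taxable wages = $13,152.24 − $1,203.01 = $11,949.23
Local income tax: $11,949.23 × 0.02 = $238.98
State income tax: $11,949.23 × 0.09 = $1,075.43
PFL insurance: $13,152.24 × 0.002 = $26.30
State unemployment insurance (employee share): only $95,641.14 − $93,357.00 = $2,284.14 of this check is subject → $2,284.14 × 0.01 = $22.84
Total deductions = $150.83 + $1,052.18 + $238.98 + $1,075.43 + $26.30 + $22.84 = $2,566.56
Net pay = $13,152.24 − $2,566.56 = $10,585.68

$10,585.68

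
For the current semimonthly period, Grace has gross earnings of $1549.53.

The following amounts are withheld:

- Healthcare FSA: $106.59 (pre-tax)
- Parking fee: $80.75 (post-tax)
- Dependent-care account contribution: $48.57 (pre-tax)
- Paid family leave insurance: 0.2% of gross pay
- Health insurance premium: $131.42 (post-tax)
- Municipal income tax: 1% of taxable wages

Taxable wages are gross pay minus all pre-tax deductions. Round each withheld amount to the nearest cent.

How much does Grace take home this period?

Dependent-care account contribution: $48.57
Healthcare FSA: $106.59
Pre-tax total = $48.57 + $106.59 = $155.16
Taxable wages = $1549.53 − $155.16 = $1394.37
Municipal income tax: $1394.37 × 0.01 = $13.94
Paid family leave insurance: $1549.53 × 0.002 = $3.10
Parking fee: $80.75
Health insurance premium: $131.42
Total deductions = $48.57 + $106.59 + $13.94 + $3.10 + $80.75 + $131.42 = $384.37
Net pay = $1549.53 − $384.37 = $1165.16

$1165.16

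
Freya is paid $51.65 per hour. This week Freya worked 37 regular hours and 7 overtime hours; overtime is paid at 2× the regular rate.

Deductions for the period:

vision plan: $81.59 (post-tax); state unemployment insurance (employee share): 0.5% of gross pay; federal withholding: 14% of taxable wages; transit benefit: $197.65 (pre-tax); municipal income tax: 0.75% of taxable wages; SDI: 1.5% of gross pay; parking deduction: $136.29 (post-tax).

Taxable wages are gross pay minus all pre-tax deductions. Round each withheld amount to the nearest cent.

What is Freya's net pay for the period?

Regular pay: 37 × $51.65 = $1,911.05
Overtime pay: 7 × $51.65 × 2 = $723.10
Gross pay = $1,911.05 + $723.10 = $2,634.15
Transit benefit: $197.65
Taxable wages = $2,634.15 − $197.65 = $2,436.50
Federal withholding: $2,436.50 × 0.14 = $341.11
Municipal income tax: $2,436.50 × 0.0075 = $18.27
State unemployment insurance (employee share): $2,634.15 × 0.005 = $13.17
SDI: $2,634.15 × 0.015 = $39.51
Vision plan: $81.59
Parking deduction: $136.29
Total deductions = $197.65 + $341.11 + $18.27 + $13.17 + $39.51 + $81.59 + $136.29 = $827.59
Net pay = $2,634.15 − $827.59 = $1,806.56

$1,806.56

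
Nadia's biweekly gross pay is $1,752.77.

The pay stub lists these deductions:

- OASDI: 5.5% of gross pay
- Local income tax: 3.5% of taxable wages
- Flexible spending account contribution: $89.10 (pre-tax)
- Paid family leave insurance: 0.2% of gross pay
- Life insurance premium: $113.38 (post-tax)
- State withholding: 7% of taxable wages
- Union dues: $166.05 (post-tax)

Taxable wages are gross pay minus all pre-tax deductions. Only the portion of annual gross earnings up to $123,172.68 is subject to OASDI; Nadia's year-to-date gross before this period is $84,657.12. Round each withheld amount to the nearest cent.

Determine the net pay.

Flexible spending account contribution: $89.10
Taxable wages = $1,752.77 − $89.10 = $1,663.67
Local income tax: $1,663.67 × 0.035 = $58.23
State withholding: $1,663.67 × 0.07 = $116.46
Paid family leave insurance: $1,752.77 × 0.002 = $3.51
OASDI: cap not yet reached, full $1,752.77 is subject → $1,752.77 × 0.055 = $96.40
Life insurance premium: $113.38
Union dues: $166.05
Total deductions = $89.10 + $58.23 + $116.46 + $3.51 + $96.40 + $113.38 + $166.05 = $643.13
Net pay = $1,752.77 − $643.13 = $1,109.64

$1,109.64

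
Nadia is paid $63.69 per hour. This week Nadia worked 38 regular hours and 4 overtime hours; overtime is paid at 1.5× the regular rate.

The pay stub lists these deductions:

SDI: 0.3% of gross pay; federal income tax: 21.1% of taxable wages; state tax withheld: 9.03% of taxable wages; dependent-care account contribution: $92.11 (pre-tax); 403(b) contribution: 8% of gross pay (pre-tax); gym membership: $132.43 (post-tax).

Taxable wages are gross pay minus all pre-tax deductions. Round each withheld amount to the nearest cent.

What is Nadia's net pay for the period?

$1596.17

Regular pay: 38 × $63.69 = $2420.22
Overtime pay: 4 × $63.69 × 1.5 = $382.14
Gross pay = $2420.22 + $382.14 = $2802.36
Dependent-care account contribution: $92.11
403(b) contribution: $2802.36 × 0.08 = $224.19
Pre-tax total = $92.11 + $224.19 = $316.30
Taxable wages = $2802.36 − $316.30 = $2486.06
State tax withheld: $2486.06 × 0.0903 = $224.49
Federal income tax: $2486.06 × 0.211 = $524.56
SDI: $2802.36 × 0.003 = $8.41
Gym membership: $132.43
Total deductions = $92.11 + $224.19 + $224.49 + $524.56 + $8.41 + $132.43 = $1206.19
Net pay = $2802.36 − $1206.19 = $1596.17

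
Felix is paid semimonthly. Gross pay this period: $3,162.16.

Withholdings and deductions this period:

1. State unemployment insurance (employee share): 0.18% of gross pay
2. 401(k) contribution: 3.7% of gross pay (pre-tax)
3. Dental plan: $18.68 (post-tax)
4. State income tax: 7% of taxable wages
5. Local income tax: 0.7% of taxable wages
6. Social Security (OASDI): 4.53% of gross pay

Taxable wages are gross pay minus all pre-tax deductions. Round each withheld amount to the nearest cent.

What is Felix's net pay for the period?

401(k) contribution: $3,162.16 × 0.037 = $117.00
Taxable wages = $3,162.16 − $117.00 = $3,045.16
Local income tax: $3,045.16 × 0.007 = $21.32
State income tax: $3,045.16 × 0.07 = $213.16
Social Security (OASDI): $3,162.16 × 0.0453 = $143.25
State unemployment insurance (employee share): $3,162.16 × 0.0018 = $5.69
Dental plan: $18.68
Total deductions = $117.00 + $21.32 + $213.16 + $143.25 + $5.69 + $18.68 = $519.10
Net pay = $3,162.16 − $519.10 = $2,643.06

$2,643.06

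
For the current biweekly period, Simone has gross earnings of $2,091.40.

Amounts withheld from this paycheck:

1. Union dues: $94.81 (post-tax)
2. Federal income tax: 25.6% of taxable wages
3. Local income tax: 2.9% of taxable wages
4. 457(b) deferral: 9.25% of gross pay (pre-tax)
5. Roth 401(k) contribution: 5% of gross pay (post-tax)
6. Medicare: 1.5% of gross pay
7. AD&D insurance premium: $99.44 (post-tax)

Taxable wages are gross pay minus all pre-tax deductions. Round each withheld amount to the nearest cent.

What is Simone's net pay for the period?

457(b) deferral: $2,091.40 × 0.0925 = $193.45
Taxable wages = $2,091.40 − $193.45 = $1,897.95
Local income tax: $1,897.95 × 0.029 = $55.04
Federal income tax: $1,897.95 × 0.256 = $485.88
Medicare: $2,091.40 × 0.015 = $31.37
Union dues: $94.81
Roth 401(k) contribution: $2,091.40 × 0.05 = $104.57
AD&D insurance premium: $99.44
Total deductions = $193.45 + $55.04 + $485.88 + $31.37 + $94.81 + $104.57 + $99.44 = $1,064.56
Net pay = $2,091.40 − $1,064.56 = $1,026.84

$1,026.84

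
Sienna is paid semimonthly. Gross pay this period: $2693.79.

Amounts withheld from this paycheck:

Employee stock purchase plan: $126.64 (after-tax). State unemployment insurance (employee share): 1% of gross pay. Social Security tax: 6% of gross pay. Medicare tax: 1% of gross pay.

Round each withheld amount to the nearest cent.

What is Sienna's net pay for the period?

Medicare tax: $2693.79 × 0.01 = $26.94
Social Security tax: $2693.79 × 0.06 = $161.63
State unemployment insurance (employee share): $2693.79 × 0.01 = $26.94
Employee stock purchase plan: $126.64
Total deductions = $26.94 + $161.63 + $26.94 + $126.64 = $342.15
Net pay = $2693.79 − $342.15 = $2351.64

$2351.64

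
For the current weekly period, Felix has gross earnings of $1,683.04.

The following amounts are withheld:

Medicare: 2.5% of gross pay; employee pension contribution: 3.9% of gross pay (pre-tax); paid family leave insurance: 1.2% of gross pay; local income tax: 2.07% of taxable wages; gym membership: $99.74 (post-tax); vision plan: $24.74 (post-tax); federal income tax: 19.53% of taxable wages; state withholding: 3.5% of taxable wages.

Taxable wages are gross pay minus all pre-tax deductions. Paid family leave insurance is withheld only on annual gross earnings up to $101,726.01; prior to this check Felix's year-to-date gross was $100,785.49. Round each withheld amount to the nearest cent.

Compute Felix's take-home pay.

$1,033.58

Employee pension contribution: $1,683.04 × 0.039 = $65.64
Taxable wages = $1,683.04 − $65.64 = $1,617.40
State withholding: $1,617.40 × 0.035 = $56.61
Federal income tax: $1,617.40 × 0.1953 = $315.88
Local income tax: $1,617.40 × 0.0207 = $33.48
Paid family leave insurance: only $101,726.01 − $100,785.49 = $940.52 of this check is subject → $940.52 × 0.012 = $11.29
Medicare: $1,683.04 × 0.025 = $42.08
Gym membership: $99.74
Vision plan: $24.74
Total deductions = $65.64 + $56.61 + $315.88 + $33.48 + $11.29 + $42.08 + $99.74 + $24.74 = $649.46
Net pay = $1,683.04 − $649.46 = $1,033.58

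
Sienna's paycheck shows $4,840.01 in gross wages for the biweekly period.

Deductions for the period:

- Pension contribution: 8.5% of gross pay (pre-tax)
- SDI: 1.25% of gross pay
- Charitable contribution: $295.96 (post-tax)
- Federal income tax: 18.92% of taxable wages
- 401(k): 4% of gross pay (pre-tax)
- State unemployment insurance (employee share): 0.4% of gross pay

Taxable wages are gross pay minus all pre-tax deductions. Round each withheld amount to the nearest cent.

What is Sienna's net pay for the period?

$3,057.93

Pension contribution: $4,840.01 × 0.085 = $411.40
401(k): $4,840.01 × 0.04 = $193.60
Pre-tax total = $411.40 + $193.60 = $605.00
Taxable wages = $4,840.01 − $605.00 = $4,235.01
Federal income tax: $4,235.01 × 0.1892 = $801.26
State unemployment insurance (employee share): $4,840.01 × 0.004 = $19.36
SDI: $4,840.01 × 0.0125 = $60.50
Charitable contribution: $295.96
Total deductions = $411.40 + $193.60 + $801.26 + $19.36 + $60.50 + $295.96 = $1,782.08
Net pay = $4,840.01 − $1,782.08 = $3,057.93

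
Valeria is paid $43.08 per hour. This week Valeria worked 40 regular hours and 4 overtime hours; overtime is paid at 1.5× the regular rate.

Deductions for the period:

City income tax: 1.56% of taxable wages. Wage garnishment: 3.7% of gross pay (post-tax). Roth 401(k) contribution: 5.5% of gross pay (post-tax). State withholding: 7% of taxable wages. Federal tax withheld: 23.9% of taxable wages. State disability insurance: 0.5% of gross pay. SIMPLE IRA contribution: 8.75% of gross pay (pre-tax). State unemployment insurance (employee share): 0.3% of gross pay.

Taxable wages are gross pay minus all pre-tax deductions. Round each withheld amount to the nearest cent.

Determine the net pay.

Regular pay: 40 × $43.08 = $1723.20
Overtime pay: 4 × $43.08 × 1.5 = $258.48
Gross pay = $1723.20 + $258.48 = $1981.68
SIMPLE IRA contribution: $1981.68 × 0.0875 = $173.40
Taxable wages = $1981.68 − $173.40 = $1808.28
Federal tax withheld: $1808.28 × 0.239 = $432.18
State withholding: $1808.28 × 0.07 = $126.58
City income tax: $1808.28 × 0.0156 = $28.21
State disability insurance: $1981.68 × 0.005 = $9.91
State unemployment insurance (employee share): $1981.68 × 0.003 = $5.95
Roth 401(k) contribution: $1981.68 × 0.055 = $108.99
Wage garnishment: $1981.68 × 0.037 = $73.32
Total deductions = $173.40 + $432.18 + $126.58 + $28.21 + $9.91 + $5.95 + $108.99 + $73.32 = $958.54
Net pay = $1981.68 − $958.54 = $1023.14

$1023.14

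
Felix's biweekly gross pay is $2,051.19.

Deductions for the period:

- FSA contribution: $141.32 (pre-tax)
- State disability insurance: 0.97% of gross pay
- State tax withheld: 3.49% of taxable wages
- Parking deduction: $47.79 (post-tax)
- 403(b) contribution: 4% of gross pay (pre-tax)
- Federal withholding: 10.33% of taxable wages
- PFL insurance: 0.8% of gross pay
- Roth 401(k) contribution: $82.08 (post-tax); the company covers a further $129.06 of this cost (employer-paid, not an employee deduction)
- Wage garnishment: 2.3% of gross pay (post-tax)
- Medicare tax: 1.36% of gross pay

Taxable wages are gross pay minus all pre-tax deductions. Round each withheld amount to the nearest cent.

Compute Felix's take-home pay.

FSA contribution: $141.32
403(b) contribution: $2,051.19 × 0.04 = $82.05
Pre-tax total = $141.32 + $82.05 = $223.37
Taxable wages = $2,051.19 − $223.37 = $1,827.82
Federal withholding: $1,827.82 × 0.1033 = $188.81
State tax withheld: $1,827.82 × 0.0349 = $63.79
State disability insurance: $2,051.19 × 0.0097 = $19.90
Medicare tax: $2,051.19 × 0.0136 = $27.90
PFL insurance: $2,051.19 × 0.008 = $16.41
Roth 401(k) contribution: $82.08
Wage garnishment: $2,051.19 × 0.023 = $47.18
Parking deduction: $47.79
(Employer's $129.06 toward Roth 401(k) contribution is not withheld from the employee.)
Total deductions = $141.32 + $82.05 + $188.81 + $63.79 + $19.90 + $27.90 + $16.41 + $82.08 + $47.18 + $47.79 = $717.23
Net pay = $2,051.19 − $717.23 = $1,333.96

$1,333.96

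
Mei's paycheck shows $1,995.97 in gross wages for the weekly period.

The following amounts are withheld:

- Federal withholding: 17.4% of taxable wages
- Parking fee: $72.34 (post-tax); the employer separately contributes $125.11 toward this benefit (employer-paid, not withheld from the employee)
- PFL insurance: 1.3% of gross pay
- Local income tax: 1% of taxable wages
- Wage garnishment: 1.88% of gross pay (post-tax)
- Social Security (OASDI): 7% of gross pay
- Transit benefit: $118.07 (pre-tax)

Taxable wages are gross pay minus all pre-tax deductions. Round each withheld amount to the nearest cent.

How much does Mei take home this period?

Transit benefit: $118.07
Taxable wages = $1,995.97 − $118.07 = $1,877.90
Local income tax: $1,877.90 × 0.01 = $18.78
Federal withholding: $1,877.90 × 0.174 = $326.75
PFL insurance: $1,995.97 × 0.013 = $25.95
Social Security (OASDI): $1,995.97 × 0.07 = $139.72
Wage garnishment: $1,995.97 × 0.0188 = $37.52
Parking fee: $72.34
(Employer's $125.11 toward parking fee is not withheld from the employee.)
Total deductions = $118.07 + $18.78 + $326.75 + $25.95 + $139.72 + $37.52 + $72.34 = $739.13
Net pay = $1,995.97 − $739.13 = $1,256.84

$1,256.84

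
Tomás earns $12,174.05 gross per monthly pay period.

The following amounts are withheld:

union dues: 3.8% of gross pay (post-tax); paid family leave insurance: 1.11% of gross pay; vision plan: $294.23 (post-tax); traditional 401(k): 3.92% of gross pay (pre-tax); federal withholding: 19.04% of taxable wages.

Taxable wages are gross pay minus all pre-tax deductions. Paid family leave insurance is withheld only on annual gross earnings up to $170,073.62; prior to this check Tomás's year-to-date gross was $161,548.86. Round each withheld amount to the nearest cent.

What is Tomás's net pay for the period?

$8,618.29

Traditional 401(k): $12,174.05 × 0.0392 = $477.22
Taxable wages = $12,174.05 − $477.22 = $11,696.83
Federal withholding: $11,696.83 × 0.1904 = $2,227.08
Paid family leave insurance: only $170,073.62 − $161,548.86 = $8,524.76 of this check is subject → $8,524.76 × 0.0111 = $94.62
Union dues: $12,174.05 × 0.038 = $462.61
Vision plan: $294.23
Total deductions = $477.22 + $2,227.08 + $94.62 + $462.61 + $294.23 = $3,555.76
Net pay = $12,174.05 − $3,555.76 = $8,618.29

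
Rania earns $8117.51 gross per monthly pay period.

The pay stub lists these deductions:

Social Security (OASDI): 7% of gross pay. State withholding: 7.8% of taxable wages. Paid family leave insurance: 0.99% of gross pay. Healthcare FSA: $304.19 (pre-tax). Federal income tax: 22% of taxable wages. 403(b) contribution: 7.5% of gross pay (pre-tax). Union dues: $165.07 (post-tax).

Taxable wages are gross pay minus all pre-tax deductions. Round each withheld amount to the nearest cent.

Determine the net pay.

403(b) contribution: $8117.51 × 0.075 = $608.81
Healthcare FSA: $304.19
Pre-tax total = $608.81 + $304.19 = $913.00
Taxable wages = $8117.51 − $913.00 = $7204.51
Federal income tax: $7204.51 × 0.22 = $1584.99
State withholding: $7204.51 × 0.078 = $561.95
Social Security (OASDI): $8117.51 × 0.07 = $568.23
Paid family leave insurance: $8117.51 × 0.0099 = $80.36
Union dues: $165.07
Total deductions = $608.81 + $304.19 + $1584.99 + $561.95 + $568.23 + $80.36 + $165.07 = $3873.60
Net pay = $8117.51 − $3873.60 = $4243.91

$4243.91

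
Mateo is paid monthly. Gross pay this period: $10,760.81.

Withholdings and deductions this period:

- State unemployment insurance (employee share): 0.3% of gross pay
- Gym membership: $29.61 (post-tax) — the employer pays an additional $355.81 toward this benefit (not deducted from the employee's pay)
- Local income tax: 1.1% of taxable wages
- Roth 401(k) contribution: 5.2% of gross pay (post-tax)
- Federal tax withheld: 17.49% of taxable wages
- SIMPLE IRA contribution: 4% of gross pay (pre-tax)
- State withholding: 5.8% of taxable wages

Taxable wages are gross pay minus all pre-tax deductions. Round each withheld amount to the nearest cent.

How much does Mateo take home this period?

$7,189.36

SIMPLE IRA contribution: $10,760.81 × 0.04 = $430.43
Taxable wages = $10,760.81 − $430.43 = $10,330.38
Federal tax withheld: $10,330.38 × 0.1749 = $1,806.78
Local income tax: $10,330.38 × 0.011 = $113.63
State withholding: $10,330.38 × 0.058 = $599.16
State unemployment insurance (employee share): $10,760.81 × 0.003 = $32.28
Gym membership: $29.61
Roth 401(k) contribution: $10,760.81 × 0.052 = $559.56
(Employer's $355.81 toward gym membership is not withheld from the employee.)
Total deductions = $430.43 + $1,806.78 + $113.63 + $599.16 + $32.28 + $29.61 + $559.56 = $3,571.45
Net pay = $10,760.81 − $3,571.45 = $7,189.36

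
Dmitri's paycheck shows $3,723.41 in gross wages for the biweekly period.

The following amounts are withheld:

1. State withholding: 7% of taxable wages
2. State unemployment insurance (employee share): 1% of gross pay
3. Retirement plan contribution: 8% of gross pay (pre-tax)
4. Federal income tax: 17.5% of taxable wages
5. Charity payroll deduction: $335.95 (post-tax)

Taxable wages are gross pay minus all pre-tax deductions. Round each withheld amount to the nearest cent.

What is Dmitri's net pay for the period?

$2,213.10

Retirement plan contribution: $3,723.41 × 0.08 = $297.87
Taxable wages = $3,723.41 − $297.87 = $3,425.54
Federal income tax: $3,425.54 × 0.175 = $599.47
State withholding: $3,425.54 × 0.07 = $239.79
State unemployment insurance (employee share): $3,723.41 × 0.01 = $37.23
Charity payroll deduction: $335.95
Total deductions = $297.87 + $599.47 + $239.79 + $37.23 + $335.95 = $1,510.31
Net pay = $3,723.41 − $1,510.31 = $2,213.10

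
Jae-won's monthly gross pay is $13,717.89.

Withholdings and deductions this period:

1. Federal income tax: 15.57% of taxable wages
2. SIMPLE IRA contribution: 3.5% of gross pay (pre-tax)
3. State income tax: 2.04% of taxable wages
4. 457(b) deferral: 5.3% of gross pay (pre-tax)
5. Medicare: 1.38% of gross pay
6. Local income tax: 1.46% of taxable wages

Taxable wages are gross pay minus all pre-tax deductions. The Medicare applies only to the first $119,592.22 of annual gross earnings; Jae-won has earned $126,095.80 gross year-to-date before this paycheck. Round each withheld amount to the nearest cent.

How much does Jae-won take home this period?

$10,124.91

457(b) deferral: $13,717.89 × 0.053 = $727.05
SIMPLE IRA contribution: $13,717.89 × 0.035 = $480.13
Pre-tax total = $727.05 + $480.13 = $1,207.18
Taxable wages = $13,717.89 − $1,207.18 = $12,510.71
Local income tax: $12,510.71 × 0.0146 = $182.66
Federal income tax: $12,510.71 × 0.1557 = $1,947.92
State income tax: $12,510.71 × 0.0204 = $255.22
Medicare: annual cap $119,592.22 already reached (YTD $126,095.80), so $0.00
Total deductions = $727.05 + $480.13 + $182.66 + $1,947.92 + $255.22 + $0.00 = $3,592.98
Net pay = $13,717.89 − $3,592.98 = $10,124.91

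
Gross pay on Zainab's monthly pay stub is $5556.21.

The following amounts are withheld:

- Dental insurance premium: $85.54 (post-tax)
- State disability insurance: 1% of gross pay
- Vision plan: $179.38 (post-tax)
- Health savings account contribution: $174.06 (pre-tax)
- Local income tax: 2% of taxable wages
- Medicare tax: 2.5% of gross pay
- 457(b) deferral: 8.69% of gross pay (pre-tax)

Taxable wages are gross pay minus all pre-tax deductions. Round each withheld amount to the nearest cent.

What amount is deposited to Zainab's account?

$4341.94

457(b) deferral: $5556.21 × 0.0869 = $482.83
Health savings account contribution: $174.06
Pre-tax total = $482.83 + $174.06 = $656.89
Taxable wages = $5556.21 − $656.89 = $4899.32
Local income tax: $4899.32 × 0.02 = $97.99
Medicare tax: $5556.21 × 0.025 = $138.91
State disability insurance: $5556.21 × 0.01 = $55.56
Dental insurance premium: $85.54
Vision plan: $179.38
Total deductions = $482.83 + $174.06 + $97.99 + $138.91 + $55.56 + $85.54 + $179.38 = $1214.27
Net pay = $5556.21 − $1214.27 = $4341.94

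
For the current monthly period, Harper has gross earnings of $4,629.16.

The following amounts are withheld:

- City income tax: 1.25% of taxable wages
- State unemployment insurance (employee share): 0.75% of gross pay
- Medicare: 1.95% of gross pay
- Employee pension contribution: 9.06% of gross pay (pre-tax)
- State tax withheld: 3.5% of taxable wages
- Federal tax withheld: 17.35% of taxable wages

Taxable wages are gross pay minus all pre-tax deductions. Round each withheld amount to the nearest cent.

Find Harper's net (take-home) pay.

Employee pension contribution: $4,629.16 × 0.0906 = $419.40
Taxable wages = $4,629.16 − $419.40 = $4,209.76
City income tax: $4,209.76 × 0.0125 = $52.62
State tax withheld: $4,209.76 × 0.035 = $147.34
Federal tax withheld: $4,209.76 × 0.1735 = $730.39
Medicare: $4,629.16 × 0.0195 = $90.27
State unemployment insurance (employee share): $4,629.16 × 0.0075 = $34.72
Total deductions = $419.40 + $52.62 + $147.34 + $730.39 + $90.27 + $34.72 = $1,474.74
Net pay = $4,629.16 − $1,474.74 = $3,154.42

$3,154.42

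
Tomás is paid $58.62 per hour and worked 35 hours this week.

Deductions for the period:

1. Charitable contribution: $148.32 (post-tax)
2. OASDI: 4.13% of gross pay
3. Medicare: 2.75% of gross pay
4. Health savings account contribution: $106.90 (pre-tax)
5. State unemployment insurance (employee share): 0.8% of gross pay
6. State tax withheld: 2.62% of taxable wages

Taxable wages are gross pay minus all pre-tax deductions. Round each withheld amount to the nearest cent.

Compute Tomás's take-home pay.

Gross pay: 35 × $58.62 = $2051.70
Health savings account contribution: $106.90
Taxable wages = $2051.70 − $106.90 = $1944.80
State tax withheld: $1944.80 × 0.0262 = $50.95
State unemployment insurance (employee share): $2051.70 × 0.008 = $16.41
Medicare: $2051.70 × 0.0275 = $56.42
OASDI: $2051.70 × 0.0413 = $84.74
Charitable contribution: $148.32
Total deductions = $106.90 + $50.95 + $16.41 + $56.42 + $84.74 + $148.32 = $463.74
Net pay = $2051.70 − $463.74 = $1587.96

$1587.96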